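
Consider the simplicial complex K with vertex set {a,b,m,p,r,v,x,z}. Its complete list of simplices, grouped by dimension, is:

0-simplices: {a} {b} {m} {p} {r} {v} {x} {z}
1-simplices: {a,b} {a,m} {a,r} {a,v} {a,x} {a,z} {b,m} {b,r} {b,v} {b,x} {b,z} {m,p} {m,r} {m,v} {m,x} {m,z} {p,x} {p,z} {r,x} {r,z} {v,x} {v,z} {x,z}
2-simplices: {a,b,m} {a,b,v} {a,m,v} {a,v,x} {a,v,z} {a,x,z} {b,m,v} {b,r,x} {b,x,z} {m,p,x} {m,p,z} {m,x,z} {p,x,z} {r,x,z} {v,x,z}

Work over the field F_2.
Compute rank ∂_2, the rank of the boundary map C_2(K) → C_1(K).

rank∂_2=12

n_0=8 n_1=23 n_2=15  [Z2]
∂1: piv[ab,am,ar,av,ax,az,mp] rk=7  ker:bm,br,bv,bx,bz,mr,mv,mx,mz,px,pz,rx,rz,vx,vz,xz
∂2: piv[abm,abv,amv,avx,avz,axz,brx,bxz,mpx,mpz,mxz,rxz] rk=12  ker:bmv,pxz,vxz
rk∂_2=12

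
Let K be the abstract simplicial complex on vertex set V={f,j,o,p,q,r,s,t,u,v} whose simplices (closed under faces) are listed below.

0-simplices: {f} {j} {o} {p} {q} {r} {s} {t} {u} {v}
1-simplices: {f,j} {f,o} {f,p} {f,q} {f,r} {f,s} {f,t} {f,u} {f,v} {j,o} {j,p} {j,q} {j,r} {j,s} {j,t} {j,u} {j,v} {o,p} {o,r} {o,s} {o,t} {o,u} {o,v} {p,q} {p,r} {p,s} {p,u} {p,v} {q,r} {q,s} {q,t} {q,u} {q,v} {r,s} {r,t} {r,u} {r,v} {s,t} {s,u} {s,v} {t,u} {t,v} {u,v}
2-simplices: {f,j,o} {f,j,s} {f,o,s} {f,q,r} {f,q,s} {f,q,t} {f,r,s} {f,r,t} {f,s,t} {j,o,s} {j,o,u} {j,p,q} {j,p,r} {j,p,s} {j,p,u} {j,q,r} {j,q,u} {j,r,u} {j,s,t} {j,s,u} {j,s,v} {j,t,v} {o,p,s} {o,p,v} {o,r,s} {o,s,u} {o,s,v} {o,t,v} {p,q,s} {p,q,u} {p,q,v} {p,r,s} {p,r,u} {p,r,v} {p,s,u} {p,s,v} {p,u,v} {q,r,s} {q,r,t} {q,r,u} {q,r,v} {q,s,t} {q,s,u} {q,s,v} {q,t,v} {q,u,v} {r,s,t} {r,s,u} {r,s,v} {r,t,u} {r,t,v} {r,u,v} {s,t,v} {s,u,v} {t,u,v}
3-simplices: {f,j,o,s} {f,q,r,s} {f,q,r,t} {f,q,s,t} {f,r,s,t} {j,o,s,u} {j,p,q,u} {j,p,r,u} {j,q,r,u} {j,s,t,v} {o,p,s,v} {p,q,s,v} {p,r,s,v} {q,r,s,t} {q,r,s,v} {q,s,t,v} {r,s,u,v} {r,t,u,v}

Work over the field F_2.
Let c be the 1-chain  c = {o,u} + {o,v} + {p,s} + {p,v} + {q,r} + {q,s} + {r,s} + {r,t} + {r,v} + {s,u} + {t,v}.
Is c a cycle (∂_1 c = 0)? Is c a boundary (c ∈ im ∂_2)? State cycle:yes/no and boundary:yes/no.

n_0=10 n_1=43 n_2=55 n_3=18  [Z2]
∂1: piv[fj,fo,fp,fq,fr,fs,ft,fu,fv] rk=9  ker:jo,jp,jq,jr,js,jt,ju,jv,op,or,os,ot,ou,ov,pq,pr,ps,pu,pv,qr,qs,qt,qu,qv,rs,rt,ru,rv,st,su,sv,tu,tv,uv
∂2: piv[fjo,fjs,fos,fqr,fqs,fqt,frs,frt,fst,jou,jpq,jpr,jps,jpu,jqr,jqu,jru,jst,jsu,jsv,jtv,ops,opv,ors,osv,otv,pqs,pqv,prv,puv,rtu] rk=31  ker:jos,osu,pqu,prs,pru,psu,psv,qrs,qrt,qru,qrv,qst,qsu,qsv,qtv,quv,rst,rsu,rsv,rtv,ruv,stv,suv,tuv
∂3: piv[fjos,fqrs,fqrt,fqst,frst,josu,jpqu,jpru,jqru,jstv,opsv,pqsv,prsv,qrsv,qstv,rsuv,rtuv] rk=17  ker:qrst
∂1c = 0
c vs im∂2: reduces to 0 ⇒ boundary

cycle:yes boundary:yes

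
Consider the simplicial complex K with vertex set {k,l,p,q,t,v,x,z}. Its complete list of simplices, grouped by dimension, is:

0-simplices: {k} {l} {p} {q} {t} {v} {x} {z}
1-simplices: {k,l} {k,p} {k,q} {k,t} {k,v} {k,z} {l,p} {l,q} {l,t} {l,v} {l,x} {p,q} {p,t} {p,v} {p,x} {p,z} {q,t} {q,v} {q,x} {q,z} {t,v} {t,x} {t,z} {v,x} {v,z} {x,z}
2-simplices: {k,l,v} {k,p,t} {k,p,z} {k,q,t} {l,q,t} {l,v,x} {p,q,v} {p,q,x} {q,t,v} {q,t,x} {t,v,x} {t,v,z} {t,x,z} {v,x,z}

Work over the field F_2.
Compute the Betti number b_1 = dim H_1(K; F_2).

n_0=8 n_1=26 n_2=14  [Z2]
∂1: piv[kl,kp,kq,kt,kv,kz,lx] rk=7  ker:lp,lq,lt,lv,pq,pt,pv,px,pz,qt,qv,qx,qz,tv,tx,tz,vx,vz,xz
∂2: piv[klv,kpt,kpz,kqt,lqt,lvx,pqv,pqx,qtv,qtx,tvx,tvz,txz] rk=13  ker:vxz
b_1=(26−7)−13=6

b_1=6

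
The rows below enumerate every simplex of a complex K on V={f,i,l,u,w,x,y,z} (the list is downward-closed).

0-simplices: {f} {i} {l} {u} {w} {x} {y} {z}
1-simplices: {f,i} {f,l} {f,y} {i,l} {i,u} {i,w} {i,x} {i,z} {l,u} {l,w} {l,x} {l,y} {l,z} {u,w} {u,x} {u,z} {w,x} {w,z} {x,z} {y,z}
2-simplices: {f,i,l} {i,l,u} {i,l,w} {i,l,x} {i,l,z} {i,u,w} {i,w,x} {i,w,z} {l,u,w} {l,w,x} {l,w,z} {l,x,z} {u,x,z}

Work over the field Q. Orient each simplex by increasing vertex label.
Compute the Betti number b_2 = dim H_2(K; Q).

n_0=8 n_1=20 n_2=13  [Q]
∂1: piv[fi,fl,fy,iu,iw,ix,iz] rk=7  ker:il,lu,lw,lx,ly,lz,uw,ux,uz,wx,wz,xz,yz
∂2: piv[fil,ilu,ilw,ilx,ilz,iuw,iwx,iwz,lxz,uxz] rk=10  ker:luw,lwx,lwz
b_2=(13−10)−0=3

b_2=3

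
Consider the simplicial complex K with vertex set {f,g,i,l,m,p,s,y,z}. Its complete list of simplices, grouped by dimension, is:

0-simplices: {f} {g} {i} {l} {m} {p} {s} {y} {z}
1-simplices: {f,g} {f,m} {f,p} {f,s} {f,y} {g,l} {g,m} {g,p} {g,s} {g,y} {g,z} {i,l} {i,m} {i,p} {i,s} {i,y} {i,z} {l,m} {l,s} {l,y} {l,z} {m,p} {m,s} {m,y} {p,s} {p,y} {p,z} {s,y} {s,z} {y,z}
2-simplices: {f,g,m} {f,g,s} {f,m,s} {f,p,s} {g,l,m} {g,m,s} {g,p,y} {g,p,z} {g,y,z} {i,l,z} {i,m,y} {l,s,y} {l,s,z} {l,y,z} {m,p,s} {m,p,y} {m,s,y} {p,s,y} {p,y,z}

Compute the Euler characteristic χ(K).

n_0=9 n_1=30 n_2=19
χ=+9−30+19=-2

χ(K)=-2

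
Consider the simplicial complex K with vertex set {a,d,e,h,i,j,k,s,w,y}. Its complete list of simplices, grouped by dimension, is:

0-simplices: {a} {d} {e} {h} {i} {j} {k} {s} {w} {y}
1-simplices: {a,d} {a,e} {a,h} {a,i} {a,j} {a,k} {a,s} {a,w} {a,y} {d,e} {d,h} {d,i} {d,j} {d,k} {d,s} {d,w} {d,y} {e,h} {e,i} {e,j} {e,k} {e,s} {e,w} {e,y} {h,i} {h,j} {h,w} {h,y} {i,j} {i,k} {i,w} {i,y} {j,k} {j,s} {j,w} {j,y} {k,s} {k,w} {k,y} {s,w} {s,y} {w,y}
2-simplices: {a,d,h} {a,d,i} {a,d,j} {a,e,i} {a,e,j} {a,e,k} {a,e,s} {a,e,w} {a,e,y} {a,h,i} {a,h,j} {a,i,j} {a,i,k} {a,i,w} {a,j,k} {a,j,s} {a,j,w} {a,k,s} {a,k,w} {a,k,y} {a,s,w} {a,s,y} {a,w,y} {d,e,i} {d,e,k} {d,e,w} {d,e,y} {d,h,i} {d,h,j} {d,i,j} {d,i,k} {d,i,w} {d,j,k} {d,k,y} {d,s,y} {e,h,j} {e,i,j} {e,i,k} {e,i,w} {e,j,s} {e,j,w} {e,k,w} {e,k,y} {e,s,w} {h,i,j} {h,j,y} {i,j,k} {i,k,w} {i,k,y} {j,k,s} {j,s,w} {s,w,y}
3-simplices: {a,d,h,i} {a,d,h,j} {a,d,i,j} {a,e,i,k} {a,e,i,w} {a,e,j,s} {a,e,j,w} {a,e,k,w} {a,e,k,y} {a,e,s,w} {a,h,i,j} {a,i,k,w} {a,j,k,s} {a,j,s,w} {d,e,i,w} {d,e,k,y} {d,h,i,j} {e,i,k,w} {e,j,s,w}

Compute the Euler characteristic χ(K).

n_0=10 n_1=42 n_2=52 n_3=19
χ=+10−42+52−19=1

χ(K)=1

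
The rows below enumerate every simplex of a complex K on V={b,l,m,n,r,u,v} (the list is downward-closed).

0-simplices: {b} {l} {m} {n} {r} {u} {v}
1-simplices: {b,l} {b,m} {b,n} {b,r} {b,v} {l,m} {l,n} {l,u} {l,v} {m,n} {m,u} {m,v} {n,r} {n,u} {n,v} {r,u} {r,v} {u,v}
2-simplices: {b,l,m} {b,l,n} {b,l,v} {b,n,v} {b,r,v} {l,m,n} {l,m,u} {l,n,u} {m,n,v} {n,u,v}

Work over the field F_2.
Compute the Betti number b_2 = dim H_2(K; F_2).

n_0=7 n_1=18 n_2=10  [Z2]
∂1: piv[bl,bm,bn,br,bv,lu] rk=6  ker:lm,ln,lv,mn,mu,mv,nr,nu,nv,ru,rv,uv
∂2: piv[blm,bln,blv,bnv,brv,lmn,lmu,lnu,mnv,nuv] rk=10
b_2=(10−10)−0=0

b_2=0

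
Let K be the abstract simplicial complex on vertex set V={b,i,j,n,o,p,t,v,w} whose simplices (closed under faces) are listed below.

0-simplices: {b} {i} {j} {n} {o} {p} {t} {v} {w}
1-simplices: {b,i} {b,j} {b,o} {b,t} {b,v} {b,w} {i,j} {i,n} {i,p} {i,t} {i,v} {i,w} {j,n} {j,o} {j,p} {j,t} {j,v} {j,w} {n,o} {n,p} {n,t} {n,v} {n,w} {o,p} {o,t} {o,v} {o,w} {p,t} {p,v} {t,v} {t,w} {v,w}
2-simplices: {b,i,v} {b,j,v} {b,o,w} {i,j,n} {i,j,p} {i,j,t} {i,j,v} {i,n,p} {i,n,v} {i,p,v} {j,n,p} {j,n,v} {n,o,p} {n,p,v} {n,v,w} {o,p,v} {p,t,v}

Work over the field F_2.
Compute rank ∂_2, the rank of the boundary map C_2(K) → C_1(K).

n_0=9 n_1=32 n_2=17  [Z2]
∂1: piv[bi,bj,bo,bt,bv,bw,in,ip] rk=8  ker:ij,it,iv,iw,jn,jo,jp,jt,jv,jw,no,np,nt,nv,nw,op,ot,ov,ow,pt,pv,tv,tw,vw
∂2: piv[biv,bjv,bow,ijn,ijp,ijt,ijv,inp,inv,ipv,nop,nvw,opv,ptv] rk=14  ker:jnp,jnv,npv
rk∂_2=14

rank∂_2=14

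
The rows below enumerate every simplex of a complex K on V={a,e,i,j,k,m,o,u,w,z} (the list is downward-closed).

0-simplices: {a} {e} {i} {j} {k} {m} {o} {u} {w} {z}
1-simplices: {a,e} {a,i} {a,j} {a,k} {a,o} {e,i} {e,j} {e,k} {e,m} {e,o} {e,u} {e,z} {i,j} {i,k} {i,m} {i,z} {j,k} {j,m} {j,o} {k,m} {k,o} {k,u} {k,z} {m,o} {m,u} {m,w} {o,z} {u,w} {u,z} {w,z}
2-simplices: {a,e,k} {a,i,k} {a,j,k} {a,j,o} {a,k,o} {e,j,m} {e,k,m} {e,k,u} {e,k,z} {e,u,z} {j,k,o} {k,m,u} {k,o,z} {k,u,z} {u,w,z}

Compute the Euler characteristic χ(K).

n_0=10 n_1=30 n_2=15
χ=+10−30+15=-5

χ(K)=-5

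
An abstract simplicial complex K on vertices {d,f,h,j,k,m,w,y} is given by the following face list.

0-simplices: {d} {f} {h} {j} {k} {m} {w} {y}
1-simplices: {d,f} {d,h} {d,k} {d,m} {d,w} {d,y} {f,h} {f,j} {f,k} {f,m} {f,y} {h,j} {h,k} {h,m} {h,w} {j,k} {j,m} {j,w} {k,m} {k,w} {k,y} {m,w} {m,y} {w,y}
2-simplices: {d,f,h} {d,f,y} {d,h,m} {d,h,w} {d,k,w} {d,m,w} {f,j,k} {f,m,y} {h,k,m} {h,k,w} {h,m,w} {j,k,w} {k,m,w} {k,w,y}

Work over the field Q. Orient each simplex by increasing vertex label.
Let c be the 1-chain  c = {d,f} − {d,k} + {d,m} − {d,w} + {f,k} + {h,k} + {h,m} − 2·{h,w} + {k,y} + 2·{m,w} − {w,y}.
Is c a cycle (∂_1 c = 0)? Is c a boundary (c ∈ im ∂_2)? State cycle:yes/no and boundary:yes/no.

cycle:yes boundary:no

n_0=8 n_1=24 n_2=14  [Q]
∂1: piv[df,dh,dk,dm,dw,dy,fj] rk=7  ker:fh,fk,fm,fy,hj,hk,hm,hw,jk,jm,jw,km,kw,ky,mw,my,wy
∂2: piv[dfh,dfy,dhm,dhw,dkw,dmw,fjk,fmy,hkm,hkw,jkw,kwy] rk=12  ker:hmw,kmw
∂1c = 0
c vs im∂2: residual ≠ 0 ⇒ not boundary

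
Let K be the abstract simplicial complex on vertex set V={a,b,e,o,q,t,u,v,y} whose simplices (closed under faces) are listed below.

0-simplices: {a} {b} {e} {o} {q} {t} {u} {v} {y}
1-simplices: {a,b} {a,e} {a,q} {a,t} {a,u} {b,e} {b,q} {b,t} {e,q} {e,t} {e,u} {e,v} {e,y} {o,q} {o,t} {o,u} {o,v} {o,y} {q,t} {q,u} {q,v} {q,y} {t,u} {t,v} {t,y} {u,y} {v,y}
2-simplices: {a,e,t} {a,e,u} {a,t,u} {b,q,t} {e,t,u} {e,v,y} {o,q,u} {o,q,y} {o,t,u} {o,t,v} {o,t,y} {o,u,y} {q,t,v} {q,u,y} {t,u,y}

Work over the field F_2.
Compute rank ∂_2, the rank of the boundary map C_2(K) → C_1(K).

n_0=9 n_1=27 n_2=15  [Z2]
∂1: piv[ab,ae,aq,at,au,ev,ey,oq] rk=8  ker:be,bq,bt,eq,et,eu,ot,ou,ov,oy,qt,qu,qv,qy,tu,tv,ty,uy,vy
∂2: piv[aet,aeu,atu,bqt,evy,oqu,oqy,otu,otv,oty,ouy,qtv] rk=12  ker:etu,quy,tuy
rk∂_2=12

rank∂_2=12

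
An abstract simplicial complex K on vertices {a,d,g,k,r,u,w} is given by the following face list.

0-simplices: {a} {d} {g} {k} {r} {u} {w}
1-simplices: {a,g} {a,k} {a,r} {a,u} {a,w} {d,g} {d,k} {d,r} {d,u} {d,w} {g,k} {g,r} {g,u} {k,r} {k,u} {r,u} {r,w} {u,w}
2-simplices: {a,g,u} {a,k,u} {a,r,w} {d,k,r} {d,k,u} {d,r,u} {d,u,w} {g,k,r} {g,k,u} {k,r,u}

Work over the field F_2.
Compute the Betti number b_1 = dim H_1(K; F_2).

b_1=3

n_0=7 n_1=18 n_2=10  [Z2]
∂1: piv[ag,ak,ar,au,aw,dg] rk=6  ker:dk,dr,du,dw,gk,gr,gu,kr,ku,ru,rw,uw
∂2: piv[agu,aku,arw,dkr,dku,dru,duw,gkr,gku] rk=9  ker:kru
b_1=(18−6)−9=3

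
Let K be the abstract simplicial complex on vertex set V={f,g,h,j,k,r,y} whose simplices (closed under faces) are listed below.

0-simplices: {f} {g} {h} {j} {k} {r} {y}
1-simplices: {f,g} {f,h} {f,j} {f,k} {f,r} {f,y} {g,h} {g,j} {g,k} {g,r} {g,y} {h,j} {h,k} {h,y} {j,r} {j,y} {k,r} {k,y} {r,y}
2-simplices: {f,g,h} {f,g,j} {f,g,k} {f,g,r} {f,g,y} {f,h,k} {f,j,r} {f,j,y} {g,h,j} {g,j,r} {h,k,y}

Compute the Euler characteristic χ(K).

n_0=7 n_1=19 n_2=11
χ=+7−19+11=-1

χ(K)=-1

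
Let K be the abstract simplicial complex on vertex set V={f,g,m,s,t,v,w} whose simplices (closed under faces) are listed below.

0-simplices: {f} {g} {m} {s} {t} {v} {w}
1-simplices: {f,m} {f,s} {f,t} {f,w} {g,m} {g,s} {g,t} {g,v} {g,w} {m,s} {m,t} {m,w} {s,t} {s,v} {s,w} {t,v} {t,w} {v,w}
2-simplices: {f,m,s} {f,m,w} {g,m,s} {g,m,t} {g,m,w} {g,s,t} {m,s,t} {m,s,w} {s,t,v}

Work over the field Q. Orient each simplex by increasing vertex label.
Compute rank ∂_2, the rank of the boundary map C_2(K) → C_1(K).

rank∂_2=8

n_0=7 n_1=18 n_2=9  [Q]
∂1: piv[fm,fs,ft,fw,gm,gv] rk=6  ker:gs,gt,gw,ms,mt,mw,st,sv,sw,tv,tw,vw
∂2: piv[fms,fmw,gms,gmt,gmw,gst,msw,stv] rk=8  ker:mst
rk∂_2=8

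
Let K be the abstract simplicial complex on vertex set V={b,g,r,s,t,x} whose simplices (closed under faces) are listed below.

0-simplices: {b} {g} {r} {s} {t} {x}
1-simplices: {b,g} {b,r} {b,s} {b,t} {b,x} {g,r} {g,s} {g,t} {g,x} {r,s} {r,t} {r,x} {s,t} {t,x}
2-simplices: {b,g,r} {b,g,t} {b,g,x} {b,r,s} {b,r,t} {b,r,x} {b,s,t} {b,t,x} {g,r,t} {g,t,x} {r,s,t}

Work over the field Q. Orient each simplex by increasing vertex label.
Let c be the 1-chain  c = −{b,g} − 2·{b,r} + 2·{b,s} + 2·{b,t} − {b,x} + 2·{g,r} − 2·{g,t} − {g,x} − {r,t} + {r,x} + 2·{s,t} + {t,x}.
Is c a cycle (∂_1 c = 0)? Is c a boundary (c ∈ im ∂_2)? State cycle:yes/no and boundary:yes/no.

cycle:yes boundary:yes

n_0=6 n_1=14 n_2=11  [Q]
∂1: piv[bg,br,bs,bt,bx] rk=5  ker:gr,gs,gt,gx,rs,rt,rx,st,tx
∂2: piv[bgr,bgt,bgx,brs,brt,brx,bst,btx] rk=8  ker:grt,gtx,rst
∂1c = 0
c vs im∂2: reduces to 0 ⇒ boundary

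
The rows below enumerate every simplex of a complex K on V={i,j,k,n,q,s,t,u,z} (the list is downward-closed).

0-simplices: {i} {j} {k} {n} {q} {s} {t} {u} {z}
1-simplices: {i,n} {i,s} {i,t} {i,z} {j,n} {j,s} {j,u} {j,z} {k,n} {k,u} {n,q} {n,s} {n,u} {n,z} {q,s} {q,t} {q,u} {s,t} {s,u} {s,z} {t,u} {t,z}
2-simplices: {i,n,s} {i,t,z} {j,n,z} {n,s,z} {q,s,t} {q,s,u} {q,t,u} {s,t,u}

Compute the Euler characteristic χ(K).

χ(K)=-5

n_0=9 n_1=22 n_2=8
χ=+9−22+8=-5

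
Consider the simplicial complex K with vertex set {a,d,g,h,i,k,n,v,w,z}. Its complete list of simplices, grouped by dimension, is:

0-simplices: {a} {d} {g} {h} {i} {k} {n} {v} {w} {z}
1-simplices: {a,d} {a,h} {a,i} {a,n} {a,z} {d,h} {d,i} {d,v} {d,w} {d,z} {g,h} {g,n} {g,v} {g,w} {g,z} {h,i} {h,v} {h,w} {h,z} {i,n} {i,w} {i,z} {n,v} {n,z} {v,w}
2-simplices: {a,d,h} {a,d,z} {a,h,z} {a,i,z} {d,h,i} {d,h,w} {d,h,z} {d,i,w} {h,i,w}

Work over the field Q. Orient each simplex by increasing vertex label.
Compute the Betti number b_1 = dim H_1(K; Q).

n_0=10 n_1=25 n_2=9  [Q]
∂1: piv[ad,ah,ai,an,az,dv,dw,gh] rk=8  ker:dh,di,dz,gn,gv,gw,gz,hi,hv,hw,hz,in,iw,iz,nv,nz,vw
∂2: piv[adh,adz,ahz,aiz,dhi,dhw,diw] rk=7  ker:dhz,hiw
b_1=(25−8)−7=10

b_1=10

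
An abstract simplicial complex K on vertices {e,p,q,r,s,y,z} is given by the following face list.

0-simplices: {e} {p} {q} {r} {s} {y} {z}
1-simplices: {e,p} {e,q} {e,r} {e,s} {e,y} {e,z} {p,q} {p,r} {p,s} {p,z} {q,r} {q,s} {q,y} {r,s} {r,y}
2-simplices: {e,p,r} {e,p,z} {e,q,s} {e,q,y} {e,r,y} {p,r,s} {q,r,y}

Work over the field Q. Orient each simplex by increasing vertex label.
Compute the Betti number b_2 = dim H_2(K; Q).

b_2=0

n_0=7 n_1=15 n_2=7  [Q]
∂1: piv[ep,eq,er,es,ey,ez] rk=6  ker:pq,pr,ps,pz,qr,qs,qy,rs,ry
∂2: piv[epr,epz,eqs,eqy,ery,prs,qry] rk=7
b_2=(7−7)−0=0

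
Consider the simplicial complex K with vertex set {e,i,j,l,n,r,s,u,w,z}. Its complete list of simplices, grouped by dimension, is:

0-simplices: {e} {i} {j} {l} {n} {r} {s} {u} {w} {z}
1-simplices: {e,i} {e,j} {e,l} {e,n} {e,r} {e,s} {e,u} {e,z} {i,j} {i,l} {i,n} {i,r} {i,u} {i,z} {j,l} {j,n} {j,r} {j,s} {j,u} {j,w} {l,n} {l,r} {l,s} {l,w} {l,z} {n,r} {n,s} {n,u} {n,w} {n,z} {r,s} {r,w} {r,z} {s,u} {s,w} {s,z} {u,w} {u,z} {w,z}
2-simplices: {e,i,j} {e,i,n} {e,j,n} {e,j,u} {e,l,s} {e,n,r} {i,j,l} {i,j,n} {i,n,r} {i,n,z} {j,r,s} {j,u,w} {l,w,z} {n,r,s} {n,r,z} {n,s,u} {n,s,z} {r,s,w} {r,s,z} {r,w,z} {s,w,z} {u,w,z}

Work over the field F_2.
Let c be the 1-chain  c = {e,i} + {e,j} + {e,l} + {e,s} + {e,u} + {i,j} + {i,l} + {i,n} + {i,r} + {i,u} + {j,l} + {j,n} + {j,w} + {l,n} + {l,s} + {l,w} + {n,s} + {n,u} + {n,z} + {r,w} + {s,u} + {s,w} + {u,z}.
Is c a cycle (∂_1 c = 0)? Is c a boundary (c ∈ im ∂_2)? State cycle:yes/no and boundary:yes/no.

n_0=10 n_1=39 n_2=22  [Z2]
∂1: piv[ei,ej,el,en,er,es,eu,ez,jw] rk=9  ker:ij,il,in,ir,iu,iz,jl,jn,jr,js,ju,ln,lr,ls,lw,lz,nr,ns,nu,nw,nz,rs,rw,rz,su,sw,sz,uw,uz,wz
∂2: piv[eij,ein,ejn,eju,els,enr,ijl,inr,inz,jrs,juw,lwz,nrs,nrz,nsu,nsz,rsw,rwz,uwz] rk=19  ker:ijn,rsz,swz
∂1c = {e} + {j} + {s} + {u}

cycle:no boundary:no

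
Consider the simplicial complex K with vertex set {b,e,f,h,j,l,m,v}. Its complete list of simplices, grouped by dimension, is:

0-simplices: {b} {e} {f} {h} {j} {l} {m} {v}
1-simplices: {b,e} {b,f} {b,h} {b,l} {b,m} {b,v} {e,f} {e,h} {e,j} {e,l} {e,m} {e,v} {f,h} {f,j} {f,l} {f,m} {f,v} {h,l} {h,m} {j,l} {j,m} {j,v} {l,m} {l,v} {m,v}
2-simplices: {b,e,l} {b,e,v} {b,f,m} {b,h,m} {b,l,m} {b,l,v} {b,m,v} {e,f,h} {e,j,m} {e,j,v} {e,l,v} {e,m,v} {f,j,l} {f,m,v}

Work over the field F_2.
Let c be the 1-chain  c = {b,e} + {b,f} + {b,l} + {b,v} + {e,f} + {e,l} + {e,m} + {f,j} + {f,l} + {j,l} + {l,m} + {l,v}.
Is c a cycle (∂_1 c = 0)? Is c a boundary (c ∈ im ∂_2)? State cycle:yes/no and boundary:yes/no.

n_0=8 n_1=25 n_2=14  [Z2]
∂1: piv[be,bf,bh,bl,bm,bv,ej] rk=7  ker:ef,eh,el,em,ev,fh,fj,fl,fm,fv,hl,hm,jl,jm,jv,lm,lv,mv
∂2: piv[bel,bev,bfm,bhm,blm,blv,bmv,efh,ejm,ejv,emv,fjl,fmv] rk=13  ker:elv
∂1c = 0
c vs im∂2: residual ≠ 0 ⇒ not boundary

cycle:yes boundary:no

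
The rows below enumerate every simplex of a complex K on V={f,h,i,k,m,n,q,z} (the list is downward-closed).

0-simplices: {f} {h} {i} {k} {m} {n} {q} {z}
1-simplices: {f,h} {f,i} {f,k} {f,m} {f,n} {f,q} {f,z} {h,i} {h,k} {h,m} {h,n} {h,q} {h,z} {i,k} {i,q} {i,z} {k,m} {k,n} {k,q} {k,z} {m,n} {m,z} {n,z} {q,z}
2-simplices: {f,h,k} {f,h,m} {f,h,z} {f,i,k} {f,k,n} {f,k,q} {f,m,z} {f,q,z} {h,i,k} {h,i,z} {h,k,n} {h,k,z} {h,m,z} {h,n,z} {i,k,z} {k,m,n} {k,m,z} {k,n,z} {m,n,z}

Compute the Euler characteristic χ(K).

n_0=8 n_1=24 n_2=19
χ=+8−24+19=3

χ(K)=3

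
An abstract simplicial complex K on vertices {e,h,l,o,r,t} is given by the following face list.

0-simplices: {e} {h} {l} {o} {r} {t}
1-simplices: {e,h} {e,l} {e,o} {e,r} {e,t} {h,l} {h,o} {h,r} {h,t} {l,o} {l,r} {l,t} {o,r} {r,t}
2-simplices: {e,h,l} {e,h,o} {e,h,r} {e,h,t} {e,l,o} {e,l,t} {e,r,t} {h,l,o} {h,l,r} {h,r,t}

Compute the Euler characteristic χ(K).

χ(K)=2

n_0=6 n_1=14 n_2=10
χ=+6−14+10=2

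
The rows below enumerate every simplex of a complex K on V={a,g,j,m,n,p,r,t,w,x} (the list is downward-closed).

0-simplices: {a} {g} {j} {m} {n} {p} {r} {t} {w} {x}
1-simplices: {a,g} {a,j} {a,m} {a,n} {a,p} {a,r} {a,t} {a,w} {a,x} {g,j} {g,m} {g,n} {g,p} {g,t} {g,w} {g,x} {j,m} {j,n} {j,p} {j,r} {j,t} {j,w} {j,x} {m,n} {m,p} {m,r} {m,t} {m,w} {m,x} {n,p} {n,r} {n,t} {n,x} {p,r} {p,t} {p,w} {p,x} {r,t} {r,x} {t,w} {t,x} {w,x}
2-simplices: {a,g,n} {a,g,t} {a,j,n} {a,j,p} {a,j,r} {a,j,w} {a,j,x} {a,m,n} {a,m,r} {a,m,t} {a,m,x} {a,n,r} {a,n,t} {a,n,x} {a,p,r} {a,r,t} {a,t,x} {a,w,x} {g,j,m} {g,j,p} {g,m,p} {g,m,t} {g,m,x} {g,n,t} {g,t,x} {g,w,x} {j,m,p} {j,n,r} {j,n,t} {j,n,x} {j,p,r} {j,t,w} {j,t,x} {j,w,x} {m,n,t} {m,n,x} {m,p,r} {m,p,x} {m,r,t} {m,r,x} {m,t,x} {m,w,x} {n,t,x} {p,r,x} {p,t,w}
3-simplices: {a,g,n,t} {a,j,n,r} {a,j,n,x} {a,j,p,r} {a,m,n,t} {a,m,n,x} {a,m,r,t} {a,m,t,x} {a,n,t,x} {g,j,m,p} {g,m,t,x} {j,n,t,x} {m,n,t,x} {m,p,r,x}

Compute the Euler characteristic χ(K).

χ(K)=-1

n_0=10 n_1=42 n_2=45 n_3=14
χ=+10−42+45−14=-1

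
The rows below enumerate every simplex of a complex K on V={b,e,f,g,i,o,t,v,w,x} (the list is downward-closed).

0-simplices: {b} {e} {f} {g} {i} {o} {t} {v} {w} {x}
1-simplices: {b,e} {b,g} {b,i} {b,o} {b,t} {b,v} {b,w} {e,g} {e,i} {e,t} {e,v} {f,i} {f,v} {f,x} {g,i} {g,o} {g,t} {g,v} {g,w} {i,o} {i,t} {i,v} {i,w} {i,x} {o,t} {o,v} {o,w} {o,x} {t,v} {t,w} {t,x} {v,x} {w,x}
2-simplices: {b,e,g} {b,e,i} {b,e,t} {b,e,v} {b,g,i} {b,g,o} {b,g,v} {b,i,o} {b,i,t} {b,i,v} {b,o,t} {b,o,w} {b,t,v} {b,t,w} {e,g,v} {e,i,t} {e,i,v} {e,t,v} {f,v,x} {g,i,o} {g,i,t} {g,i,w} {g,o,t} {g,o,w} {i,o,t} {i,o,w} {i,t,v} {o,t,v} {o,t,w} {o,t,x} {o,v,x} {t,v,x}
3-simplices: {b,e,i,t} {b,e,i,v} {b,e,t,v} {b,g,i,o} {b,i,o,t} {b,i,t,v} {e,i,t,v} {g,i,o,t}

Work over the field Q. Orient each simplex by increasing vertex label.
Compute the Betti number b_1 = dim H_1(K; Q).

n_0=10 n_1=33 n_2=32 n_3=8  [Q]
∂1: piv[be,bg,bi,bo,bt,bv,bw,fi,fx] rk=9  ker:eg,ei,et,ev,fv,gi,go,gt,gv,gw,io,it,iv,iw,ix,ot,ov,ow,ox,tv,tw,tx,vx,wx
∂2: piv[beg,bei,bet,bev,bgi,bgo,bgv,bio,bit,biv,bot,bow,btv,btw,fvx,git,giw,gow,otv,otx,ovx] rk=21  ker:egv,eit,eiv,etv,gio,got,iot,iow,itv,otw,tvx
∂3: piv[beit,beiv,betv,bgio,biot,bitv,giot] rk=7  ker:eitv
b_1=(33−9)−21=3

b_1=3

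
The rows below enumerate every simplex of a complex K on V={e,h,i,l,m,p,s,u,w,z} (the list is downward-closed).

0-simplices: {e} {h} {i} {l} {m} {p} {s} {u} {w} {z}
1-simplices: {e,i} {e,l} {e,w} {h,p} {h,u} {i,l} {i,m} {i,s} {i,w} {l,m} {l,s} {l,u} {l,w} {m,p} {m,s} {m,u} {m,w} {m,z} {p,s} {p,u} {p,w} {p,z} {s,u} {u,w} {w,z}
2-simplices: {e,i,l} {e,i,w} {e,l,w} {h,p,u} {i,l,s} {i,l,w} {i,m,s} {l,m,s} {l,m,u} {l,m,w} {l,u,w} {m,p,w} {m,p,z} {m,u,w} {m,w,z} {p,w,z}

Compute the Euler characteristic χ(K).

n_0=10 n_1=25 n_2=16
χ=+10−25+16=1

χ(K)=1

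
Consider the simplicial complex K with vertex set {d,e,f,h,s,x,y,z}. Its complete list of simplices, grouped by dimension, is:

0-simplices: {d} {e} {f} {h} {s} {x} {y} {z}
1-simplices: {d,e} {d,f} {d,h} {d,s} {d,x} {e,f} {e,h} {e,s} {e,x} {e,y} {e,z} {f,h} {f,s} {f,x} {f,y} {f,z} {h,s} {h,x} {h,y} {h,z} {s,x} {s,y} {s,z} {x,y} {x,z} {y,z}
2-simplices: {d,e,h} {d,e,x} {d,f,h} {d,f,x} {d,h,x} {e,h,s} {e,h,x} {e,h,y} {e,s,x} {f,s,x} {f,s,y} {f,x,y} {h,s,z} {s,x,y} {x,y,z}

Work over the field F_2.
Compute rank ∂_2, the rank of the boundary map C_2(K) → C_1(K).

rank∂_2=13

n_0=8 n_1=26 n_2=15  [Z2]
∂1: piv[de,df,dh,ds,dx,ey,ez] rk=7  ker:ef,eh,es,ex,fh,fs,fx,fy,fz,hs,hx,hy,hz,sx,sy,sz,xy,xz,yz
∂2: piv[deh,dex,dfh,dfx,dhx,ehs,ehy,esx,fsx,fsy,fxy,hsz,xyz] rk=13  ker:ehx,sxy
rk∂_2=13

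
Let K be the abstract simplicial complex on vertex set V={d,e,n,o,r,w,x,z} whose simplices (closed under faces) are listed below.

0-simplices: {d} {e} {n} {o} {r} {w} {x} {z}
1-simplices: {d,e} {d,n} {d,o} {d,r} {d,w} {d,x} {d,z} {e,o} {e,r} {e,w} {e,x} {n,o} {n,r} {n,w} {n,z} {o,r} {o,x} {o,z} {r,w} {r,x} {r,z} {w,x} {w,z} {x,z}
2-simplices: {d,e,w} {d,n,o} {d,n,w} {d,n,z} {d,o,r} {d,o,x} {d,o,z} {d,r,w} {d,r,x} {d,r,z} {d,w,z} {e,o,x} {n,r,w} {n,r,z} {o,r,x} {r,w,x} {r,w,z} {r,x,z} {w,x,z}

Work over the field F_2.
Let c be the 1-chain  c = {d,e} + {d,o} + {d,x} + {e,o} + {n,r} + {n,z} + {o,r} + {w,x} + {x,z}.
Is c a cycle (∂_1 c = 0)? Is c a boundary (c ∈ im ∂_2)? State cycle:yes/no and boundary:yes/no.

cycle:no boundary:no

n_0=8 n_1=24 n_2=19  [Z2]
∂1: piv[de,dn,do,dr,dw,dx,dz] rk=7  ker:eo,er,ew,ex,no,nr,nw,nz,or,ox,oz,rw,rx,rz,wx,wz,xz
∂2: piv[dew,dno,dnw,dnz,dor,dox,doz,drw,drx,drz,dwz,eox,nrw,rwx,rxz] rk=15  ker:nrz,orx,rwz,wxz
∂1c = {d} + {o} + {w} + {x}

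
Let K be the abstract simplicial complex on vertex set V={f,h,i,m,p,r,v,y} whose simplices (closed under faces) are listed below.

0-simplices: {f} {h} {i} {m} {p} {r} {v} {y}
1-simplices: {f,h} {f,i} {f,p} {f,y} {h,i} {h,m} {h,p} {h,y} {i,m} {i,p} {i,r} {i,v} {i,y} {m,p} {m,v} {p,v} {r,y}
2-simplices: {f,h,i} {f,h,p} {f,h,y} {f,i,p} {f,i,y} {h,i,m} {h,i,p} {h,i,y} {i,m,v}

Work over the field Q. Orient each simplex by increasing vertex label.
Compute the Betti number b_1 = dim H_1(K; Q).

n_0=8 n_1=17 n_2=9  [Q]
∂1: piv[fh,fi,fp,fy,hm,ir,iv] rk=7  ker:hi,hp,hy,im,ip,iy,mp,mv,pv,ry
∂2: piv[fhi,fhp,fhy,fip,fiy,him,imv] rk=7  ker:hip,hiy
b_1=(17−7)−7=3

b_1=3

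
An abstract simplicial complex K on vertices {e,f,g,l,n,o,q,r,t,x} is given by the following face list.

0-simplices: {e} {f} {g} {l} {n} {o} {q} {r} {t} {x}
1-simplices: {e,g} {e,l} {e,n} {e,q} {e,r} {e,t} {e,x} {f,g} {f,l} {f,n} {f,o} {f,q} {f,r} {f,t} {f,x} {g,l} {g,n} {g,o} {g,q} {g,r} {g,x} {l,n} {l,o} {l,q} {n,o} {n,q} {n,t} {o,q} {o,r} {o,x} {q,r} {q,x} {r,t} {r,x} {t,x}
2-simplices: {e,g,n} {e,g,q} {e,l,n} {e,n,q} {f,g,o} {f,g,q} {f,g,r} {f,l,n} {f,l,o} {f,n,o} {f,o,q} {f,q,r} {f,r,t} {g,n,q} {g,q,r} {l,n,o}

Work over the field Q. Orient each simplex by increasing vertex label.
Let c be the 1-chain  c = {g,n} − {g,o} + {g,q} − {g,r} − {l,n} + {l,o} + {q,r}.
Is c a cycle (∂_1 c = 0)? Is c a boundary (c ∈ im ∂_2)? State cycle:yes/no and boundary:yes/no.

cycle:yes boundary:no

n_0=10 n_1=35 n_2=16  [Q]
∂1: piv[eg,el,en,eq,er,et,ex,fg,fo] rk=9  ker:fl,fn,fq,fr,ft,fx,gl,gn,go,gq,gr,gx,ln,lo,lq,no,nq,nt,oq,or,ox,qr,qx,rt,rx,tx
∂2: piv[egn,egq,eln,enq,fgo,fgq,fgr,fln,flo,fno,foq,fqr,frt] rk=13  ker:gnq,gqr,lno
∂1c = 0
c vs im∂2: residual ≠ 0 ⇒ not boundary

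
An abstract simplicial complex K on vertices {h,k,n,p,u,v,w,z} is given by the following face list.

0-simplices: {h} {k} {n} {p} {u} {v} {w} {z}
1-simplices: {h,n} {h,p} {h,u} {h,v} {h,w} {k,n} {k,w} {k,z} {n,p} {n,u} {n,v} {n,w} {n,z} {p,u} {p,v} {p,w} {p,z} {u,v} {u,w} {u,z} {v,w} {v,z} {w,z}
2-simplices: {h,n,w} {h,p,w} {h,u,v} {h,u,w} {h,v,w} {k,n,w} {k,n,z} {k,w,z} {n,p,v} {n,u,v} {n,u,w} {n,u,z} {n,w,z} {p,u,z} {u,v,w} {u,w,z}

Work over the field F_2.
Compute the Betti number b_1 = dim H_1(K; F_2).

n_0=8 n_1=23 n_2=16  [Z2]
∂1: piv[hn,hp,hu,hv,hw,kn,kz] rk=7  ker:kw,np,nu,nv,nw,nz,pu,pv,pw,pz,uv,uw,uz,vw,vz,wz
∂2: piv[hnw,hpw,huv,huw,hvw,knw,knz,kwz,npv,nuv,nuw,nuz,puz] rk=13  ker:nwz,uvw,uwz
b_1=(23−7)−13=3

b_1=3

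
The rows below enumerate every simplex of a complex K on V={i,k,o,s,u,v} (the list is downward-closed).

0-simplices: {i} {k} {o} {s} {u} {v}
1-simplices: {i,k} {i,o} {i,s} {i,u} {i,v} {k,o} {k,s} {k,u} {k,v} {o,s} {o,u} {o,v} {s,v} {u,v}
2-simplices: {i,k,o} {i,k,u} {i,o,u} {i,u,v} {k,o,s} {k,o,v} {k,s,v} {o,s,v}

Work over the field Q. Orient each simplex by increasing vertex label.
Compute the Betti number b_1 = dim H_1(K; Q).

n_0=6 n_1=14 n_2=8  [Q]
∂1: piv[ik,io,is,iu,iv] rk=5  ker:ko,ks,ku,kv,os,ou,ov,sv,uv
∂2: piv[iko,iku,iou,iuv,kos,kov,ksv] rk=7  ker:osv
b_1=(14−5)−7=2

b_1=2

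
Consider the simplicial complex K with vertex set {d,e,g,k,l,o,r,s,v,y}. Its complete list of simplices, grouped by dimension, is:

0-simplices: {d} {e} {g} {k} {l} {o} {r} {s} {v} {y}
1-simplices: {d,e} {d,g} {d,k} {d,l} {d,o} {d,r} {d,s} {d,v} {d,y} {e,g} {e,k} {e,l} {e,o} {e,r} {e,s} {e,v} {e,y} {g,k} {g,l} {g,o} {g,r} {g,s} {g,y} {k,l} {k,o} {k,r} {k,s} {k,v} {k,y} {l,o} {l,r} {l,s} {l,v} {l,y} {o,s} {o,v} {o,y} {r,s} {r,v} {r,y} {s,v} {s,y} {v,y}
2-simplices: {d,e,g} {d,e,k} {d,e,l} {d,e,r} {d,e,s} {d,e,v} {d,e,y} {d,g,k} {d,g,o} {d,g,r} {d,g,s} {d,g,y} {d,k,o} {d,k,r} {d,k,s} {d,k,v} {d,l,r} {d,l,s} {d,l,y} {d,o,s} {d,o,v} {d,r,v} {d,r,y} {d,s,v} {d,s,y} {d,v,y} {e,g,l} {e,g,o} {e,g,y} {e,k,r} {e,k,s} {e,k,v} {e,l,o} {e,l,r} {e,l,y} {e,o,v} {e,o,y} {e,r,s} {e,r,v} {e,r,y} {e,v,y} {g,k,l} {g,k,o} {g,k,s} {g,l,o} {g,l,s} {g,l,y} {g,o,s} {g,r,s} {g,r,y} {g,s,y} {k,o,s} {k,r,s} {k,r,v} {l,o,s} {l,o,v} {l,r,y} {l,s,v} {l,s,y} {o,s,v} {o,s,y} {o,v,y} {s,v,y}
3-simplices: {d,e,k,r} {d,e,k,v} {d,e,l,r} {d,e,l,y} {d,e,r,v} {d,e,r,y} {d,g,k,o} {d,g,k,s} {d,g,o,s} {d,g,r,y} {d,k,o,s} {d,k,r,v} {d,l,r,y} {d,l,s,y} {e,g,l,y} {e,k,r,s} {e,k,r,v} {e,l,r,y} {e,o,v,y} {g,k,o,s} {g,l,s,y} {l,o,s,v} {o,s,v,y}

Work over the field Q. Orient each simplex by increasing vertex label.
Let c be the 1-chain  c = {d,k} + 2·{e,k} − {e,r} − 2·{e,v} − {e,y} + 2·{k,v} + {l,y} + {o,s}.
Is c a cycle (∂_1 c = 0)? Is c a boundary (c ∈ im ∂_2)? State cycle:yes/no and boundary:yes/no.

cycle:no boundary:no

n_0=10 n_1=43 n_2=63 n_3=23  [Q]
∂1: piv[de,dg,dk,dl,do,dr,ds,dv,dy] rk=9  ker:eg,ek,el,eo,er,es,ev,ey,gk,gl,go,gr,gs,gy,kl,ko,kr,ks,kv,ky,lo,lr,ls,lv,ly,os,ov,oy,rs,rv,ry,sv,sy,vy
∂2: piv[deg,dek,del,der,des,dev,dey,dgk,dgo,dgr,dgs,dgy,dko,dkr,dks,dkv,dlr,dls,dly,dos,dov,drv,dry,dsv,dsy,dvy,egl,ego,elo,eoy,ers,gkl,lov] rk=33  ker:egy,ekr,eks,ekv,elr,ely,eov,erv,ery,evy,gko,gks,glo,gls,gly,gos,grs,gry,gsy,kos,krs,krv,los,lry,lsv,lsy,osv,osy,ovy,svy
∂3: piv[dekr,dekv,delr,dely,derv,dery,dgko,dgks,dgos,dgry,dkos,dkrv,dlry,dlsy,egly,ekrs,eovy,glsy,losv,osvy] rk=20  ker:ekrv,elry,gkos
∂1c = −{d} + 2·{e} + {k} − {l} − {o} − {r} + {s}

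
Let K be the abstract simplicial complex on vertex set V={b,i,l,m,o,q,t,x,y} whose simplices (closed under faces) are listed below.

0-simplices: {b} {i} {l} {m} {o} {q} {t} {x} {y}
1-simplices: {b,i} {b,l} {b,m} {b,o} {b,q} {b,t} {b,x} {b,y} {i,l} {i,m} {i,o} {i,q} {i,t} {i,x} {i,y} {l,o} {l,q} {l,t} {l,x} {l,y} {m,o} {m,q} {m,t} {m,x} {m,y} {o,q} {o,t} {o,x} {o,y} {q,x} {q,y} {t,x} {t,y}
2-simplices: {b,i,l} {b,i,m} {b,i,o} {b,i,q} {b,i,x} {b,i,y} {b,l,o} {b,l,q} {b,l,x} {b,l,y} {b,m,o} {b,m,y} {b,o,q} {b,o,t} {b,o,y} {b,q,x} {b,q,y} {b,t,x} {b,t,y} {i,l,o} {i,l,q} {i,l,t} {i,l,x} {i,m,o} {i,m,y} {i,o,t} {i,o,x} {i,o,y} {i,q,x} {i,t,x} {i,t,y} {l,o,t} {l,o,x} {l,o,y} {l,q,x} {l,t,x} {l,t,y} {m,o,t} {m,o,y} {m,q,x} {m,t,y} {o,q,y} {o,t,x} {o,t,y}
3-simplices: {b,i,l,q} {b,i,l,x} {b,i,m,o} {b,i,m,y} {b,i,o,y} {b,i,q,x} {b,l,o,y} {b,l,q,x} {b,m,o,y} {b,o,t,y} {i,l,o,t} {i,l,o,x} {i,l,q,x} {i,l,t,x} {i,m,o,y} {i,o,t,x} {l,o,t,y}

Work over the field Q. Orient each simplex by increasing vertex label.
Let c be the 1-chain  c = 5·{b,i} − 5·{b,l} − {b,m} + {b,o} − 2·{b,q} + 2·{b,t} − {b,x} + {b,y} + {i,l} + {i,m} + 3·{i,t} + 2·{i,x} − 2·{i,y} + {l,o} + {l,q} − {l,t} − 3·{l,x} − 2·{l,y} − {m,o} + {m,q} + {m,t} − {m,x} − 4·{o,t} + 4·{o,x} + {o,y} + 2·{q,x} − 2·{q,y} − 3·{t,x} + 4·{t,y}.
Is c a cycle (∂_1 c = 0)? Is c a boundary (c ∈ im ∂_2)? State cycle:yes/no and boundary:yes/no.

n_0=9 n_1=33 n_2=44 n_3=17  [Q]
∂1: piv[bi,bl,bm,bo,bq,bt,bx,by] rk=8  ker:il,im,io,iq,it,ix,iy,lo,lq,lt,lx,ly,mo,mq,mt,mx,my,oq,ot,ox,oy,qx,qy,tx,ty
∂2: piv[bil,bim,bio,biq,bix,biy,blo,blq,blx,bly,bmo,bmy,boq,bot,boy,bqx,bqy,btx,bty,ilt,iot,iox,mot,mqx] rk=24  ker:ilo,ilq,ilx,imo,imy,ioy,iqx,itx,ity,lot,lox,loy,lqx,ltx,lty,moy,mty,oqy,otx,oty
∂3: piv[bilq,bilx,bimo,bimy,bioy,biqx,bloy,blqx,bmoy,boty,ilot,ilox,iltx,iotx,loty] rk=15  ker:ilqx,imoy
∂1c = 0
c vs im∂2: reduces to 0 ⇒ boundary

cycle:yes boundary:yes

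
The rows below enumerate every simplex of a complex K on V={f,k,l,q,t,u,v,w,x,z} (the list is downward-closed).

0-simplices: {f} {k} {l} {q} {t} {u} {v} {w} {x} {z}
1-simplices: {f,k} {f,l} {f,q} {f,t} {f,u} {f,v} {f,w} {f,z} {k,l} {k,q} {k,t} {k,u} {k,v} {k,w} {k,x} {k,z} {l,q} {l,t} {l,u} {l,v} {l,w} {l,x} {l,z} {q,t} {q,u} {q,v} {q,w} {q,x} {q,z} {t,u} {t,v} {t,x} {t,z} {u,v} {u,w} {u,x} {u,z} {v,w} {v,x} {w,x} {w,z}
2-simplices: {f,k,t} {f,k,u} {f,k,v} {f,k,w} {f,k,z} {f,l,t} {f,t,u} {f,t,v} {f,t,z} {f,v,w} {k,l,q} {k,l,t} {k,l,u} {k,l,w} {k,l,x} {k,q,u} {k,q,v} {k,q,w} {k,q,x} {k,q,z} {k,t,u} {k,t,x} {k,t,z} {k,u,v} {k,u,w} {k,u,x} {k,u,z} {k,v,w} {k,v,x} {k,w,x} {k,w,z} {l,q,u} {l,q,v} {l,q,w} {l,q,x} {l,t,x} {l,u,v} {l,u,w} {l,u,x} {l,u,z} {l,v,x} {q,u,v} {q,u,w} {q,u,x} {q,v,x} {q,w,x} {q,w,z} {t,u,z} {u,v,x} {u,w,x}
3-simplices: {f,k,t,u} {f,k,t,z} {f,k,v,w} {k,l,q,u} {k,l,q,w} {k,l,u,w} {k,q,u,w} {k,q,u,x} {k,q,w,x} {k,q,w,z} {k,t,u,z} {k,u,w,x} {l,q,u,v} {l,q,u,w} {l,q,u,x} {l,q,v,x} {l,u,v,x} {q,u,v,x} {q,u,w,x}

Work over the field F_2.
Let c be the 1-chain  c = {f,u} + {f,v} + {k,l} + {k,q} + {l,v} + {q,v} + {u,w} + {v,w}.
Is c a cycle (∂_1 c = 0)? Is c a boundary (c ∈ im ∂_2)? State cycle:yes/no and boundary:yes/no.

n_0=10 n_1=41 n_2=50 n_3=19  [Z2]
∂1: piv[fk,fl,fq,ft,fu,fv,fw,fz,kx] rk=9  ker:kl,kq,kt,ku,kv,kw,kz,lq,lt,lu,lv,lw,lx,lz,qt,qu,qv,qw,qx,qz,tu,tv,tx,tz,uv,uw,ux,uz,vw,vx,wx,wz
∂2: piv[fkt,fku,fkv,fkw,fkz,flt,ftu,ftv,ftz,fvw,klq,klt,klu,klw,klx,kqu,kqv,kqw,kqx,kqz,ktx,kuv,kuw,kux,kuz,kvx,kwx,kwz,lqv,luz] rk=30  ker:ktu,ktz,kvw,lqu,lqw,lqx,ltx,luv,luw,lux,lvx,quv,quw,qux,qvx,qwx,qwz,tuz,uvx,uwx
∂3: piv[fktu,fktz,fkvw,klqu,klqw,kluw,kquw,kqux,kqwx,kqwz,ktuz,kuwx,lquv,lqux,lqvx,luvx] rk=16  ker:lquw,quvx,quwx
∂1c = 0
c vs im∂2: reduces to 0 ⇒ boundary

cycle:yes boundary:yes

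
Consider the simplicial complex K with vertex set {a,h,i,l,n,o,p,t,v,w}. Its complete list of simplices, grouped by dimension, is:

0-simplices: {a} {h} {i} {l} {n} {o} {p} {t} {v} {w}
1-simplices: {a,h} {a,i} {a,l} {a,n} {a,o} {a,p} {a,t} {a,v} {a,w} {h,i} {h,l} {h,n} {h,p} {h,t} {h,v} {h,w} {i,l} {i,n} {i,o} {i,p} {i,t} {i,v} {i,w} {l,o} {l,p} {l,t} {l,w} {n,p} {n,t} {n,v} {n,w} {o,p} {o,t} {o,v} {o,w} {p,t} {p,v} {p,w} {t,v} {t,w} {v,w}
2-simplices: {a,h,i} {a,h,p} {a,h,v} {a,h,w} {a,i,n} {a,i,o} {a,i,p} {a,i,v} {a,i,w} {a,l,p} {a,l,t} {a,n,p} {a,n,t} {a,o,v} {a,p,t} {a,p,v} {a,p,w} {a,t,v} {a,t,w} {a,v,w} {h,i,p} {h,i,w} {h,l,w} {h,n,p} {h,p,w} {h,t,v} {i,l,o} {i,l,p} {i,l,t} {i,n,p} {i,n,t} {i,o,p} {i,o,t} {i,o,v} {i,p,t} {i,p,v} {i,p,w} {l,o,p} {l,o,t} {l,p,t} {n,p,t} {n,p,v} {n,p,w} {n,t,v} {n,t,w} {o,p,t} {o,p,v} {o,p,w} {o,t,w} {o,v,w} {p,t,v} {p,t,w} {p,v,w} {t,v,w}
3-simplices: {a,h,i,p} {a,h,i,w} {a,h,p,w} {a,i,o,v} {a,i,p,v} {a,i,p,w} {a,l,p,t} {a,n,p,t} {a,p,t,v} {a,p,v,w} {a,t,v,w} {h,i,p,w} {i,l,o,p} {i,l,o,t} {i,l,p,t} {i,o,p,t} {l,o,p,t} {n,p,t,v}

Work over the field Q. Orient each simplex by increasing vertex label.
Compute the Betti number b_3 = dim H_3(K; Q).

b_3=2

n_0=10 n_1=41 n_2=54 n_3=18  [Q]
∂1: piv[ah,ai,al,an,ao,ap,at,av,aw] rk=9  ker:hi,hl,hn,hp,ht,hv,hw,il,in,io,ip,it,iv,iw,lo,lp,lt,lw,np,nt,nv,nw,op,ot,ov,ow,pt,pv,pw,tv,tw,vw
∂2: piv[ahi,ahp,ahv,ahw,ain,aio,aip,aiv,aiw,alp,alt,anp,ant,aov,apt,apv,apw,atv,atw,avw,hlw,hnp,htv,ilo,ilp,ilt,iop,iot,npv,npw,opw] rk=31  ker:hip,hiw,hpw,inp,int,iov,ipt,ipv,ipw,lop,lot,lpt,npt,ntv,ntw,opt,opv,otw,ovw,ptv,ptw,pvw,tvw
∂3: piv[ahip,ahiw,ahpw,aiov,aipv,aipw,alpt,anpt,aptv,apvw,atvw,ilop,ilot,ilpt,iopt,nptv] rk=16  ker:hipw,lopt
b_3=(18−16)−0=2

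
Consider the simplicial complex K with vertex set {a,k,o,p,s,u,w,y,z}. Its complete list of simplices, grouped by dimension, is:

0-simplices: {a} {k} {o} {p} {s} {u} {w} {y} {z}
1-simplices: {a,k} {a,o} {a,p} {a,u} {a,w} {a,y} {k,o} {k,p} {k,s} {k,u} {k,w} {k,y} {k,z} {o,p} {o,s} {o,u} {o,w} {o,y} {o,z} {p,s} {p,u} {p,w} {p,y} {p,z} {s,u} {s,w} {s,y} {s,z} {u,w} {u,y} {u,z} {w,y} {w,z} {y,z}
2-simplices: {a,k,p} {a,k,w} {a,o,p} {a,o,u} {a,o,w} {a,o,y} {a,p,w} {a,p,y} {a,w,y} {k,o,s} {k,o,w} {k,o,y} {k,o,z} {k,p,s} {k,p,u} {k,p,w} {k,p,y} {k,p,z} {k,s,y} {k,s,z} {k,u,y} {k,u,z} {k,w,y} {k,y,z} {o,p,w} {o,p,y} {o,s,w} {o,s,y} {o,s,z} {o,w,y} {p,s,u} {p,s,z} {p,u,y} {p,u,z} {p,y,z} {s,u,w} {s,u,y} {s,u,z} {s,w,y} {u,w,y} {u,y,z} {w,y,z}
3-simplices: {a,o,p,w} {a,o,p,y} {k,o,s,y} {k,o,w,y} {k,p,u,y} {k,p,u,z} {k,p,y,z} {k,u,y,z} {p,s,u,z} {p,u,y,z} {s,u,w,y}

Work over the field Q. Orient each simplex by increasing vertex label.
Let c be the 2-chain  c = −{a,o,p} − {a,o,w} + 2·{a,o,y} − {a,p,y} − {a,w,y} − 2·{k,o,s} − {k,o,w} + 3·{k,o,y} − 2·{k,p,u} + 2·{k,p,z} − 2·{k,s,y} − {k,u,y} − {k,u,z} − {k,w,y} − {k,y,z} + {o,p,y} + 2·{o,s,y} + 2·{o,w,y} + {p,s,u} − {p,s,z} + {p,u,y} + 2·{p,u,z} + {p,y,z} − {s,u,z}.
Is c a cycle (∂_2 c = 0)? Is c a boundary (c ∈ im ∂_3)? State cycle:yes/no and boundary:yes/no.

cycle:yes boundary:no

n_0=9 n_1=34 n_2=42 n_3=11  [Q]
∂1: piv[ak,ao,ap,au,aw,ay,ks,kz] rk=8  ker:ko,kp,ku,kw,ky,op,os,ou,ow,oy,oz,ps,pu,pw,py,pz,su,sw,sy,sz,uw,uy,uz,wy,wz,yz
∂2: piv[akp,akw,aop,aou,aow,aoy,apw,apy,awy,kos,kow,koy,koz,kps,kpu,kpz,ksy,ksz,kuy,kuz,kyz,osw,psu,suw,wyz] rk=25  ker:kpw,kpy,kwy,opw,opy,osy,osz,owy,psz,puy,puz,pyz,suy,suz,swy,uwy,uyz
∂3: piv[aopw,aopy,kosy,kowy,kpuy,kpuz,kpyz,kuyz,psuz,suwy] rk=10  ker:puyz
∂2c = 0
c vs im∂3: residual ≠ 0 ⇒ not boundary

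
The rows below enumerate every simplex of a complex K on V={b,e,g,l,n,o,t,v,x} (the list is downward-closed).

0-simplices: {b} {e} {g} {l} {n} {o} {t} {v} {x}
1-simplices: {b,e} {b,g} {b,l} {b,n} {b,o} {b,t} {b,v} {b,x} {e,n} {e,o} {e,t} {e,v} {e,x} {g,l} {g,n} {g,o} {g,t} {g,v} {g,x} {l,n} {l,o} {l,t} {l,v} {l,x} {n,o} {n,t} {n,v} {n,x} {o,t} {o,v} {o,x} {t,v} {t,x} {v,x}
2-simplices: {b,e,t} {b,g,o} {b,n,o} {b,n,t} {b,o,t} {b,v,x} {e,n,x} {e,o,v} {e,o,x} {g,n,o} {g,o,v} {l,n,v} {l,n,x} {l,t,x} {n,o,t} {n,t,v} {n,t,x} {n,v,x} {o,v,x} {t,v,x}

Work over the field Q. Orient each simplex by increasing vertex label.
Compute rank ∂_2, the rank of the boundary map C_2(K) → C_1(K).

n_0=9 n_1=34 n_2=20  [Q]
∂1: piv[be,bg,bl,bn,bo,bt,bv,bx] rk=8  ker:en,eo,et,ev,ex,gl,gn,go,gt,gv,gx,ln,lo,lt,lv,lx,no,nt,nv,nx,ot,ov,ox,tv,tx,vx
∂2: piv[bet,bgo,bno,bnt,bot,bvx,enx,eov,eox,gno,gov,lnv,lnx,ltx,ntv,ntx,nvx,ovx] rk=18  ker:not,tvx
rk∂_2=18

rank∂_2=18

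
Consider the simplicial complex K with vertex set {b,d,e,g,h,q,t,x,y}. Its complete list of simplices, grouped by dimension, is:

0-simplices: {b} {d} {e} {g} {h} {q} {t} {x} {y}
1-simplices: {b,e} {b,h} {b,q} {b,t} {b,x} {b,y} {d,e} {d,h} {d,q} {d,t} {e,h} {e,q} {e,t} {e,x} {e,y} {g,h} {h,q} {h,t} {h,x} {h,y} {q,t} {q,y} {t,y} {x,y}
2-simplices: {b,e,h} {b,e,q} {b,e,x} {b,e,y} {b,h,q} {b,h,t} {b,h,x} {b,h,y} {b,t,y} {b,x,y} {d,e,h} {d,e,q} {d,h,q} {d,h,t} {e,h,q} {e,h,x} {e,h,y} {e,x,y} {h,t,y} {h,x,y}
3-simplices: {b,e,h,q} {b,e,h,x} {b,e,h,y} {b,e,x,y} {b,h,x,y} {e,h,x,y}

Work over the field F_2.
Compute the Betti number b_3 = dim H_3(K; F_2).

n_0=9 n_1=24 n_2=20 n_3=6  [Z2]
∂1: piv[be,bh,bq,bt,bx,by,de,gh] rk=8  ker:dh,dq,dt,eh,eq,et,ex,ey,hq,ht,hx,hy,qt,qy,ty,xy
∂2: piv[beh,beq,bex,bey,bhq,bht,bhx,bhy,bty,bxy,deh,deq,dht] rk=13  ker:dhq,ehq,ehx,ehy,exy,hty,hxy
∂3: piv[behq,behx,behy,bexy,bhxy] rk=5  ker:ehxy
b_3=(6−5)−0=1

b_3=1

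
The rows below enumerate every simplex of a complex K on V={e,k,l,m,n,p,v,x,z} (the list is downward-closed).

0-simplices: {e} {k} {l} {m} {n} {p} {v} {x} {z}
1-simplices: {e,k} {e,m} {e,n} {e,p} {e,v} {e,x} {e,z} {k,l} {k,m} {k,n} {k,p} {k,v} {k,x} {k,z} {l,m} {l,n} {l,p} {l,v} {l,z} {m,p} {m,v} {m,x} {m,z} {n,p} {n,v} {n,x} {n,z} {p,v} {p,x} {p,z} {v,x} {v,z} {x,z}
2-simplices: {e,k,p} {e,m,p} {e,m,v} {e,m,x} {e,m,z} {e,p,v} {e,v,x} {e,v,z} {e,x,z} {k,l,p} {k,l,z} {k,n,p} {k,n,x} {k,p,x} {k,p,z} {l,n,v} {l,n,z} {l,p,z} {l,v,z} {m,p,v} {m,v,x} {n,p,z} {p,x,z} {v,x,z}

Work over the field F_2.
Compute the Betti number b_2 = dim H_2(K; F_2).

b_2=4

n_0=9 n_1=33 n_2=24  [Z2]
∂1: piv[ek,em,en,ep,ev,ex,ez,kl] rk=8  ker:km,kn,kp,kv,kx,kz,lm,ln,lp,lv,lz,mp,mv,mx,mz,np,nv,nx,nz,pv,px,pz,vx,vz,xz
∂2: piv[ekp,emp,emv,emx,emz,epv,evx,evz,exz,klp,klz,knp,knx,kpx,kpz,lnv,lnz,lvz,npz,pxz] rk=20  ker:lpz,mpv,mvx,vxz
b_2=(24−20)−0=4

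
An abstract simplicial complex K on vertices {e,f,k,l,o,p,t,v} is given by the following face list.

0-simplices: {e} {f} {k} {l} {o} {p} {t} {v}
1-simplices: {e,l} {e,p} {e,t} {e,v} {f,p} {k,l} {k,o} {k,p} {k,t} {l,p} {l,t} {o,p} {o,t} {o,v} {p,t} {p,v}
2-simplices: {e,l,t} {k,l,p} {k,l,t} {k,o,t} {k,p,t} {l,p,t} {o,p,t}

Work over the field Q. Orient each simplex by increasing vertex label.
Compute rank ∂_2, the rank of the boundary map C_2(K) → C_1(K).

rank∂_2=6

n_0=8 n_1=16 n_2=7  [Q]
∂1: piv[el,ep,et,ev,fp,kl,ko] rk=7  ker:kp,kt,lp,lt,op,ot,ov,pt,pv
∂2: piv[elt,klp,klt,kot,kpt,opt] rk=6  ker:lpt
rk∂_2=6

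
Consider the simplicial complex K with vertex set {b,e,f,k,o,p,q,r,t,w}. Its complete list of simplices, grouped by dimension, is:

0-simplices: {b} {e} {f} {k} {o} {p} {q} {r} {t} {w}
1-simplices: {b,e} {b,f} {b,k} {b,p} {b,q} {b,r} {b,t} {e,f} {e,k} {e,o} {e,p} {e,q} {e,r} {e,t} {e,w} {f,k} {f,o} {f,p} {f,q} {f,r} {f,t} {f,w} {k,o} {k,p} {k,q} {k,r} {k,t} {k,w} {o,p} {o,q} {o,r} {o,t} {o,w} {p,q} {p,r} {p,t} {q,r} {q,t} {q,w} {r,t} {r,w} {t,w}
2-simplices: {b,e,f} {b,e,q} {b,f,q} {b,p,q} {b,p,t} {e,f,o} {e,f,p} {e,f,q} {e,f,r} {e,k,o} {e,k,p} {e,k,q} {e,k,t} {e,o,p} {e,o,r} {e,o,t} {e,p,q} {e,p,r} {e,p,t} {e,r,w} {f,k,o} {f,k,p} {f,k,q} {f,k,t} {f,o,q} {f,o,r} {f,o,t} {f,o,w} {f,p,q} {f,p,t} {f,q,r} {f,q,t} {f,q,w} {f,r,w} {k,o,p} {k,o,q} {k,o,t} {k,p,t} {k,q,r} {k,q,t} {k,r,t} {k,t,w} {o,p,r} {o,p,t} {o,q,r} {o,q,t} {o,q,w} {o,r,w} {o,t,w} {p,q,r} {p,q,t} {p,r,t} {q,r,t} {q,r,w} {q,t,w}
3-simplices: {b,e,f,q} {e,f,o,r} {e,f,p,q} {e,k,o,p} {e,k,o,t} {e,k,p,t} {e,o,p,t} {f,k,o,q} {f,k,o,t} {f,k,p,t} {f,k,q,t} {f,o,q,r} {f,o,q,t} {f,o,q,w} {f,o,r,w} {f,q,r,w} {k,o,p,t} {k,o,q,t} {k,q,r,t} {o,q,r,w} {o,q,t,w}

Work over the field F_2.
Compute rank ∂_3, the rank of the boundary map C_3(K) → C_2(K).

n_0=10 n_1=42 n_2=55 n_3=21  [Z2]
∂1: piv[be,bf,bk,bp,bq,br,bt,eo,ew] rk=9  ker:ef,ek,ep,eq,er,et,fk,fo,fp,fq,fr,ft,fw,ko,kp,kq,kr,kt,kw,op,oq,or,ot,ow,pq,pr,pt,qr,qt,qw,rt,rw,tw
∂2: piv[bef,beq,bfq,bpq,bpt,efo,efp,efr,eko,ekp,ekq,ekt,eop,eor,eot,epq,epr,ept,erw,fko,fkt,foq,fow,fqr,fqt,fqw,frw,kqr,krt,ktw,otw] rk=31  ker:efq,fkp,fkq,for,fot,fpq,fpt,kop,koq,kot,kpt,kqt,opr,opt,oqr,oqt,oqw,orw,pqr,pqt,prt,qrt,qrw,qtw
∂3: piv[befq,efor,efpq,ekop,ekot,ekpt,eopt,fkoq,fkot,fkpt,fkqt,foqr,foqt,foqw,forw,fqrw,kqrt,oqtw] rk=18  ker:kopt,koqt,oqrw
rk∂_3=18

rank∂_3=18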